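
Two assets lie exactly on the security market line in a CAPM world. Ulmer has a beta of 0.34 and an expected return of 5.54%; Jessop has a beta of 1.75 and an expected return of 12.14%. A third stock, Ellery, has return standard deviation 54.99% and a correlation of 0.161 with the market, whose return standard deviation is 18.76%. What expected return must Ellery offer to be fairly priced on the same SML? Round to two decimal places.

6.16%

MRP = (12.14% − 5.54%) / (1.75 − 0.34) = 4.6809%
R_f = 5.54% − 0.34 × 4.6809% = 3.9485%
β_Ellery = ρ·σ_i/σ_m = 0.161 × 54.99 / 18.76 = 0.4719
E(R_Ellery) = R_f + β × MRP = 3.9485% + 0.4719 × 4.6809% = 6.16%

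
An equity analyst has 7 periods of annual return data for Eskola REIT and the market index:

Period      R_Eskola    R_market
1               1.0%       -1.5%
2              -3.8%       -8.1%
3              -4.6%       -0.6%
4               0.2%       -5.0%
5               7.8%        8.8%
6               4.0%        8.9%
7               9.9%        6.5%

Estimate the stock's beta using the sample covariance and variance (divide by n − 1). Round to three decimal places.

Mean R_i = (1.0 − 3.8 − 4.6 + 0.2 + 7.8 + 4.0 + 9.9) / 7 = 2.0714%
Mean R_m = (-1.5 − 8.1 − 0.6 − 5.0 + 8.8 + 8.9 + 6.5) / 7 = 1.2857%
Σ(R_i − R̄_i)(R_m − R̄_m) = 180.9871  ⇒  Cov = 180.9871 / 6 = 30.1645
Σ(R_m − R̄_m)² = 280.5486  ⇒  Var(R_m) = 280.5486 / 6 = 46.7581
β = Cov / Var(R_m) = 30.1645 / 46.7581 = 0.6451

0.645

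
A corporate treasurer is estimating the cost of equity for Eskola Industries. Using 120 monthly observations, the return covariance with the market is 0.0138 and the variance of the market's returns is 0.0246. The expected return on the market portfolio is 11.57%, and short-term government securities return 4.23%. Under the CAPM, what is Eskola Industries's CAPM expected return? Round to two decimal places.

8.35%

β = Cov(R_i, R_m) / Var(R_m) = 0.0138 / 0.0246 = 0.5610
MRP = 11.57% − 4.23% = 7.34%
E(R) = R_f + β × MRP = 4.23% + 0.5610 × 7.34% = 8.35%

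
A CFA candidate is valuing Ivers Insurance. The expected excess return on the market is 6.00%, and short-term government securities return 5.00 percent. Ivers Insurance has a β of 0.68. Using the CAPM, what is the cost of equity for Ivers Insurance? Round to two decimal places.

9.08%

E(R) = R_f + β × MRP = 5.00% + 0.68 × 6.00% = 9.08%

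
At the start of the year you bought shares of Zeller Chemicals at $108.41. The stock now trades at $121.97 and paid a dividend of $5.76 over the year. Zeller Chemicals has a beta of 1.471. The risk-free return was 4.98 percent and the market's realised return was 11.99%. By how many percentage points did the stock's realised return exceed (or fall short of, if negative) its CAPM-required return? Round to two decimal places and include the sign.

+2.53%

Realised HPR = (P1 + D1 − P0) / P0 = (121.97 + 5.76 − 108.41) / 108.41 = 19.32 / 108.41 = 17.8212%
MRP = 11.99% − 4.98% = 7.01%
CAPM required = R_f + β·MRP = 4.98% + 1.471 × 7.01% = 15.29171%
α = realised − required = 17.8212% − 15.29171% = +2.53%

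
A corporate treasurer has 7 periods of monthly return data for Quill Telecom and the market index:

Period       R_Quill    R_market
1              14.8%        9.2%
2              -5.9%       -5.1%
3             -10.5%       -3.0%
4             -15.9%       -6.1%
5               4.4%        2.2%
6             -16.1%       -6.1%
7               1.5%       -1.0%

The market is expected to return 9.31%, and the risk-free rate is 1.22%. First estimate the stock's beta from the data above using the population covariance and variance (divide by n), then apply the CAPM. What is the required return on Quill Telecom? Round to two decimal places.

16.97%

Mean R_i = (14.8 − 5.9 − 10.5 − 15.9 + 4.4 − 16.1 + 1.5) / 7 = -3.9571%
Mean R_m = (9.2 − 5.1 − 3.0 − 6.1 + 2.2 − 6.1 − 1.0) / 7 = -1.4143%
Σ(R_i − R̄_i)(R_m − R̄_m) = 361.9543  ⇒  Cov = 361.9543 / 7 = 51.7078
Σ(R_m − R̄_m)² = 185.9086  ⇒  Var(R_m) = 185.9086 / 7 = 26.5584
β = Cov / Var(R_m) = 51.7078 / 26.5584 = 1.9469
MRP = 9.31% − 1.22% = 8.09%
E(R) = R_f + β × MRP = 1.22% + 1.9469 × 8.09% = 16.97%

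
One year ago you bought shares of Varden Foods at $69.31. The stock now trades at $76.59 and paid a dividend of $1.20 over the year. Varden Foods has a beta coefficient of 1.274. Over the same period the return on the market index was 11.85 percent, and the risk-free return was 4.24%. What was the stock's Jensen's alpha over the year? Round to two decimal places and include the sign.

-1.70%

Realised HPR = (P1 + D1 − P0) / P0 = (76.59 + 1.20 − 69.31) / 69.31 = 8.48 / 69.31 = 12.2349%
MRP = 11.85% − 4.24% = 7.61%
CAPM required = R_f + β·MRP = 4.24% + 1.274 × 7.61% = 13.93514%
α = realised − required = 12.2349% − 13.93514% = -1.70%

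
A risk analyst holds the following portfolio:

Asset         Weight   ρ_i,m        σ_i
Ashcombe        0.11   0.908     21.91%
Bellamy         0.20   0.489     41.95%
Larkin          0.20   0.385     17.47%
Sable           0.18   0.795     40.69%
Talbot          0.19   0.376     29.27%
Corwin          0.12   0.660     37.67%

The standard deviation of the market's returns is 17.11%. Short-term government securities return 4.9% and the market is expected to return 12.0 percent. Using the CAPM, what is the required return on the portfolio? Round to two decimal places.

12.59%

β_Ashcombe = 0.908 × 21.91% / 17.11% = 1.1627
β_Bellamy = 0.489 × 41.95% / 17.11% = 1.1989
β_Larkin = 0.385 × 17.47% / 17.11% = 0.3931
β_Sable = 0.795 × 40.69% / 17.11% = 1.8906
β_Talbot = 0.376 × 29.27% / 17.11% = 0.6432
β_Corwin = 0.660 × 37.67% / 17.11% = 1.4531
β_P = Σ w_i β_i = 0.11×1.1627 + 0.20×1.1989 + 0.20×0.3931 + 0.18×1.8906 + 0.19×0.6432 + 0.12×1.4531 = 1.0832
MRP = 12.0% − 4.9% = 7.10%
E(R_P) = R_f + β_P × MRP = 4.9% + 1.0832 × 7.1% = 12.59%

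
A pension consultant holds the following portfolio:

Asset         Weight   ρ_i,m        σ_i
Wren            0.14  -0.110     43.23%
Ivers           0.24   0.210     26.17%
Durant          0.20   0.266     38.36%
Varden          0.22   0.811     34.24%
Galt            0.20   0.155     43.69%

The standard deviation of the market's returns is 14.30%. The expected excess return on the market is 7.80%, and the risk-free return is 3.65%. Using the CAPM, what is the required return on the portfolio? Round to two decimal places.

9.19%

β_Wren = -0.110 × 43.23% / 14.30% = -0.3325
β_Ivers = 0.210 × 26.17% / 14.30% = 0.3843
β_Durant = 0.266 × 38.36% / 14.30% = 0.7135
β_Varden = 0.811 × 34.24% / 14.30% = 1.9419
β_Galt = 0.155 × 43.69% / 14.30% = 0.4736
β_P = Σ w_i β_i = 0.14×-0.3325 + 0.24×0.3843 + 0.20×0.7135 + 0.22×1.9419 + 0.20×0.4736 = 0.7103
E(R_P) = R_f + β_P × MRP = 3.65% + 0.7103 × 7.80% = 9.19%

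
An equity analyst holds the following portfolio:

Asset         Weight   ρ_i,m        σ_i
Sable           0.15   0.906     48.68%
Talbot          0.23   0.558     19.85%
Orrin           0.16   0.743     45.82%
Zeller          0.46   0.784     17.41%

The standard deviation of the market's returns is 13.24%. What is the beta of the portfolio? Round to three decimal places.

β_Sable = 0.906 × 48.68% / 13.24% = 3.3311
β_Talbot = 0.558 × 19.85% / 13.24% = 0.8366
β_Orrin = 0.743 × 45.82% / 13.24% = 2.5713
β_Zeller = 0.784 × 17.41% / 13.24% = 1.0309
β_P = Σ w_i β_i = 0.15×3.3311 + 0.23×0.8366 + 0.16×2.5713 + 0.46×1.0309 = 1.5777

1.578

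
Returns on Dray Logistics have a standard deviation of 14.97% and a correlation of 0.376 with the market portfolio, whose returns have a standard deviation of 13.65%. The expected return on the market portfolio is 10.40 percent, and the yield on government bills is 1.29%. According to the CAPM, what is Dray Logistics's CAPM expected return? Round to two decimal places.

5.05%

β = ρ × σ_i / σ_m = 0.376 × 14.97% / 13.65% = 0.4124
MRP = 10.40% − 1.29% = 9.11%
E(R) = 1.29% + 0.4124 × 9.11% = 5.05%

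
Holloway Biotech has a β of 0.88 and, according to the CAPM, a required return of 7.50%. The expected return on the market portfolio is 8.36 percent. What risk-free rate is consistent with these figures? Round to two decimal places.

E(R) = R_f + β(E(R_m) − R_f) = R_f(1 − β) + β·E(R_m)
7.50% = R_f × (1 − 0.88) + 0.88 × 8.36%
7.50% = R_f × 0.12 + 7.3568%
R_f = (7.50% − 7.3568%) / 0.12 = 1.19%

1.19%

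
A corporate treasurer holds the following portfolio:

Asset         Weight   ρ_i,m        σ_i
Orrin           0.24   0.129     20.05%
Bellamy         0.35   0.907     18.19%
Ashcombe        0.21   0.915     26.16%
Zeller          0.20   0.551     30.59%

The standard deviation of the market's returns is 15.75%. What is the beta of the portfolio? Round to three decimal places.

β_Orrin = 0.129 × 20.05% / 15.75% = 0.1642
β_Bellamy = 0.907 × 18.19% / 15.75% = 1.0475
β_Ashcombe = 0.915 × 26.16% / 15.75% = 1.5198
β_Zeller = 0.551 × 30.59% / 15.75% = 1.0702
β_P = Σ w_i β_i = 0.24×0.1642 + 0.35×1.0475 + 0.21×1.5198 + 0.20×1.0702 = 0.9392

0.939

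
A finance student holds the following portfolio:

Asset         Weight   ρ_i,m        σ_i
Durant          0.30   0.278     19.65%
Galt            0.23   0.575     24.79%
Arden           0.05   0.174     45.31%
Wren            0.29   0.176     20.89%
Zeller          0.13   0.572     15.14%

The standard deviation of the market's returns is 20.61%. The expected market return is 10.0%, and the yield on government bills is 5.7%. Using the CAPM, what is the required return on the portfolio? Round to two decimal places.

β_Durant = 0.278 × 19.65% / 20.61% = 0.2651
β_Galt = 0.575 × 24.79% / 20.61% = 0.6916
β_Arden = 0.174 × 45.31% / 20.61% = 0.3825
β_Wren = 0.176 × 20.89% / 20.61% = 0.1784
β_Zeller = 0.572 × 15.14% / 20.61% = 0.4202
β_P = Σ w_i β_i = 0.30×0.2651 + 0.23×0.6916 + 0.05×0.3825 + 0.29×0.1784 + 0.13×0.4202 = 0.3641
MRP = 10.0% − 5.7% = 4.30%
E(R_P) = R_f + β_P × MRP = 5.7% + 0.3641 × 4.3% = 7.27%

7.27%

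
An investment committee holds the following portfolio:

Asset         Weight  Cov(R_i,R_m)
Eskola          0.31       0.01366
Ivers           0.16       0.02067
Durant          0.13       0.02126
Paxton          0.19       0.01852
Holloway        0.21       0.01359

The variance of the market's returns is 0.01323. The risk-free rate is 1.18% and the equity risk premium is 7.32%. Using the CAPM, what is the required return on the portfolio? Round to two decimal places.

β_Eskola = 0.01366 / 0.01323 = 1.0325
β_Ivers = 0.02067 / 0.01323 = 1.5624
β_Durant = 0.02126 / 0.01323 = 1.6070
β_Paxton = 0.01852 / 0.01323 = 1.3998
β_Holloway = 0.01359 / 0.01323 = 1.0272
β_P = Σ w_i β_i = 0.31×1.0325 + 0.16×1.5624 + 0.13×1.6070 + 0.19×1.3998 + 0.21×1.0272 = 1.2606
E(R_P) = R_f + β_P × MRP = 1.18% + 1.2606 × 7.32% = 10.41%

10.41%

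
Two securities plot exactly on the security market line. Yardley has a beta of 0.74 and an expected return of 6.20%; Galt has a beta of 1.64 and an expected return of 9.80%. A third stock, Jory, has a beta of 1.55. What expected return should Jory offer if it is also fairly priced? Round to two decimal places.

9.44%

MRP (SML slope) = (9.80% − 6.20%) / (1.64 − 0.74) = 3.60% / 0.90 = 4.0000%
R_f (intercept) = 6.20% − 0.74 × 4.0000% = 3.2400%
E(R_Jory) = R_f + β × MRP = 3.2400% + 1.55 × 4.0000% = 9.44%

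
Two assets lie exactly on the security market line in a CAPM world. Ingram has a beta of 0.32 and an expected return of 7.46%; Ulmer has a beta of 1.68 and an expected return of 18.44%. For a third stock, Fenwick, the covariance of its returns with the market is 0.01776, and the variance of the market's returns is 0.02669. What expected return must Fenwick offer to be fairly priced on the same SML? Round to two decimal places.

MRP = (18.44% − 7.46%) / (1.68 − 0.32) = 8.0735%
R_f = 7.46% − 0.32 × 8.0735% = 4.8765%
β_Fenwick = Cov / Var(R_m) = 0.01776 / 0.02669 = 0.6654
E(R_Fenwick) = R_f + β × MRP = 4.8765% + 0.6654 × 8.0735% = 10.25%

10.25%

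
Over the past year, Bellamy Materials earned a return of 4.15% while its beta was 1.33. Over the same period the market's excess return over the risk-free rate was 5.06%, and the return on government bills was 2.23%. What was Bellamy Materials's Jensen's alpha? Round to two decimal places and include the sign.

-4.81%

CAPM benchmark = R_f + β(R_m − R_f) = 2.23% + 1.33 × 5.06% = 8.9598%
α = actual − benchmark = 4.15% − 8.9598% = -4.81%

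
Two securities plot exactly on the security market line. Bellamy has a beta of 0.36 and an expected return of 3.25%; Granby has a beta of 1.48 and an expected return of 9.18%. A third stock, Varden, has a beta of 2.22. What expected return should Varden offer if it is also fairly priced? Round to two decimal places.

13.10%

MRP (SML slope) = (9.18% − 3.25%) / (1.48 − 0.36) = 5.93% / 1.12 = 5.2946%
R_f (intercept) = 3.25% − 0.36 × 5.2946% = 1.3439%
E(R_Varden) = R_f + β × MRP = 1.3439% + 2.22 × 5.2946% = 13.10%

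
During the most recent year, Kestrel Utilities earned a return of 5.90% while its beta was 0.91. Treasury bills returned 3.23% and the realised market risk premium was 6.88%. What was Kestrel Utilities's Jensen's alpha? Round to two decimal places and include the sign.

CAPM benchmark = R_f + β(R_m − R_f) = 3.23% + 0.91 × 6.88% = 9.4908%
α = actual − benchmark = 5.90% − 9.4908% = -3.59%

-3.59%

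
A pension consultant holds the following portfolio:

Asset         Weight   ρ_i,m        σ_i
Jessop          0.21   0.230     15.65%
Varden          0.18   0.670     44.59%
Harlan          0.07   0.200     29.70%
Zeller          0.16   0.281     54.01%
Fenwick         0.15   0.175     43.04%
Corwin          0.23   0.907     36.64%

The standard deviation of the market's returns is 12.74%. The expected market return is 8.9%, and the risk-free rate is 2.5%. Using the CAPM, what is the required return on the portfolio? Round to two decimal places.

11.42%

β_Jessop = 0.230 × 15.65% / 12.74% = 0.2825
β_Varden = 0.670 × 44.59% / 12.74% = 2.3450
β_Harlan = 0.200 × 29.70% / 12.74% = 0.4662
β_Zeller = 0.281 × 54.01% / 12.74% = 1.1913
β_Fenwick = 0.175 × 43.04% / 12.74% = 0.5912
β_Corwin = 0.907 × 36.64% / 12.74% = 2.6085
β_P = Σ w_i β_i = 0.21×0.2825 + 0.18×2.3450 + 0.07×0.4662 + 0.16×1.1913 + 0.15×0.5912 + 0.23×2.6085 = 1.3933
MRP = 8.9% − 2.5% = 6.40%
E(R_P) = R_f + β_P × MRP = 2.5% + 1.3933 × 6.4% = 11.42%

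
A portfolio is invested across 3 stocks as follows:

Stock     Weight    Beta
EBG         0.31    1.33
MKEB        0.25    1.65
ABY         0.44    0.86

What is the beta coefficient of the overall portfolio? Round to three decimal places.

β_P = Σ w_i β_i = 0.31×1.33 + 0.25×1.65 + 0.44×0.86 = 1.2032

1.203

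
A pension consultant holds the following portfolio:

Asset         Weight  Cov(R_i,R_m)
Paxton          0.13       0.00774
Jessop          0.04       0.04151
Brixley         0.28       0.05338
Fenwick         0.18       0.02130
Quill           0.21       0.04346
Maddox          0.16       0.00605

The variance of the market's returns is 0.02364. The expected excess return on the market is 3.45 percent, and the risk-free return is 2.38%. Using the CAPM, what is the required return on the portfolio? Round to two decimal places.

β_Paxton = 0.00774 / 0.02364 = 0.3274
β_Jessop = 0.04151 / 0.02364 = 1.7559
β_Brixley = 0.05338 / 0.02364 = 2.2580
β_Fenwick = 0.02130 / 0.02364 = 0.9010
β_Quill = 0.04346 / 0.02364 = 1.8384
β_Maddox = 0.00605 / 0.02364 = 0.2559
β_P = Σ w_i β_i = 0.13×0.3274 + 0.04×1.7559 + 0.28×2.2580 + 0.18×0.9010 + 0.21×1.8384 + 0.16×0.2559 = 1.3342
E(R_P) = R_f + β_P × MRP = 2.38% + 1.3342 × 3.45% = 6.98%

6.98%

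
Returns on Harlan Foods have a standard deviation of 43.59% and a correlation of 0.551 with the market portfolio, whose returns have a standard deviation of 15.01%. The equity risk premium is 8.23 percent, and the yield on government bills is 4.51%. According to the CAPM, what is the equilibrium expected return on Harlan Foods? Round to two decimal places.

β = ρ × σ_i / σ_m = 0.551 × 43.59% / 15.01% = 1.6001
E(R) = 4.51% + 1.6001 × 8.23% = 17.68%

17.68%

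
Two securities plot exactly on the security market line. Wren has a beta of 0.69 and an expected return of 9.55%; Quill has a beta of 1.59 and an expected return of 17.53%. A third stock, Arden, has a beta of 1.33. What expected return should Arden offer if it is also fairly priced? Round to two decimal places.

MRP (SML slope) = (17.53% − 9.55%) / (1.59 − 0.69) = 7.98% / 0.90 = 8.8667%
R_f (intercept) = 9.55% − 0.69 × 8.8667% = 3.4320%
E(R_Arden) = R_f + β × MRP = 3.4320% + 1.33 × 8.8667% = 15.22%

15.22%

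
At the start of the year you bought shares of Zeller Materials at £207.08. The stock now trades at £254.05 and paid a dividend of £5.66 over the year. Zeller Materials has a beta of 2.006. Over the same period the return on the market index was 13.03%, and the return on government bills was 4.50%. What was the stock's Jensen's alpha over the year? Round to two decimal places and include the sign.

+3.80%

Realised HPR = (P1 + D1 − P0) / P0 = (254.05 + 5.66 − 207.08) / 207.08 = 52.63 / 207.08 = 25.4153%
MRP = 13.03% − 4.50% = 8.53%
CAPM required = R_f + β·MRP = 4.50% + 2.006 × 8.53% = 21.61118%
α = realised − required = 25.4153% − 21.61118% = +3.80%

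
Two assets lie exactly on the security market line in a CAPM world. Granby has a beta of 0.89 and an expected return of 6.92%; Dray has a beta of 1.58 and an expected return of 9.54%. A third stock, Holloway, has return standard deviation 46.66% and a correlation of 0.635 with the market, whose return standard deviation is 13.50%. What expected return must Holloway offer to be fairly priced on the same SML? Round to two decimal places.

11.87%

MRP = (9.54% − 6.92%) / (1.58 − 0.89) = 3.7971%
R_f = 6.92% − 0.89 × 3.7971% = 3.5406%
β_Holloway = ρ·σ_i/σ_m = 0.635 × 46.66 / 13.50 = 2.1947
E(R_Holloway) = R_f + β × MRP = 3.5406% + 2.1947 × 3.7971% = 11.87%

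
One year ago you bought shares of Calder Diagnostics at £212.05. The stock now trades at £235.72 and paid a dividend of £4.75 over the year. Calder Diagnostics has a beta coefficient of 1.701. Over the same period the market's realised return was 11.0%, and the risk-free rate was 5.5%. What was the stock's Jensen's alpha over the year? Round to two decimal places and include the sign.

Realised HPR = (P1 + D1 − P0) / P0 = (235.72 + 4.75 − 212.05) / 212.05 = 28.42 / 212.05 = 13.4025%
MRP = 11.0% − 5.5% = 5.50%
CAPM required = R_f + β·MRP = 5.5% + 1.701 × 5.5% = 14.8555%
α = realised − required = 13.4025% − 14.8555% = -1.45%

-1.45%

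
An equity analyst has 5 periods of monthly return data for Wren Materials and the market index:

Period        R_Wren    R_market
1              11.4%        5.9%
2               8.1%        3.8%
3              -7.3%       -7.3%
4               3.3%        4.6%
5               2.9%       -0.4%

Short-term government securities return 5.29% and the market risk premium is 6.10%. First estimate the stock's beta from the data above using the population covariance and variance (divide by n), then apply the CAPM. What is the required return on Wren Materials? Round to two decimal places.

Mean R_i = (11.4 + 8.1 − 7.3 + 3.3 + 2.9) / 5 = 3.6800%
Mean R_m = (5.9 + 3.8 − 7.3 + 4.6 − 0.4) / 5 = 1.3200%
Σ(R_i − R̄_i)(R_m − R̄_m) = 141.0620  ⇒  Cov = 141.0620 / 5 = 28.2124
Σ(R_m − R̄_m)² = 115.1480  ⇒  Var(R_m) = 115.1480 / 5 = 23.0296
β = Cov / Var(R_m) = 28.2124 / 23.0296 = 1.2250
E(R) = R_f + β × MRP = 5.29% + 1.2250 × 6.10% = 12.76%

12.76%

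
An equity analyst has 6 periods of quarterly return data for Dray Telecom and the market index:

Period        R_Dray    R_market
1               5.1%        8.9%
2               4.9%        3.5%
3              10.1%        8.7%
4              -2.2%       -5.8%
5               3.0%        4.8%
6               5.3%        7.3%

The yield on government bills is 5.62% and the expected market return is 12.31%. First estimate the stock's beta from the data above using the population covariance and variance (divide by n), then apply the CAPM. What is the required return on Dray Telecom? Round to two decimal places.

Mean R_i = (5.1 + 4.9 + 10.1 − 2.2 + 3.0 + 5.3) / 6 = 4.3667%
Mean R_m = (8.9 + 3.5 + 8.7 − 5.8 + 4.8 + 7.3) / 6 = 4.5667%
Σ(R_i − R̄_i)(R_m − R̄_m) = 96.6133  ⇒  Cov = 96.6133 / 6 = 16.1022
Σ(R_m − R̄_m)² = 151.9933  ⇒  Var(R_m) = 151.9933 / 6 = 25.3322
β = Cov / Var(R_m) = 16.1022 / 25.3322 = 0.6356
MRP = 12.31% − 5.62% = 6.69%
E(R) = R_f + β × MRP = 5.62% + 0.6356 × 6.69% = 9.87%

9.87%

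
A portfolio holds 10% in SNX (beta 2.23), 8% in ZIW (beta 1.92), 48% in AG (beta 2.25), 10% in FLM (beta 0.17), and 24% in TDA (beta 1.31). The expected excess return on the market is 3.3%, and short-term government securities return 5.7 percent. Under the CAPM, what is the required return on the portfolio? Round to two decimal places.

β_P = Σ w_i β_i = 0.10×2.23 + 0.08×1.92 + 0.48×2.25 + 0.10×0.17 + 0.24×1.31 = 1.7880
E(R_P) = R_f + β_P × MRP = 5.7% + 1.7880 × 3.3% = 11.60%

11.60%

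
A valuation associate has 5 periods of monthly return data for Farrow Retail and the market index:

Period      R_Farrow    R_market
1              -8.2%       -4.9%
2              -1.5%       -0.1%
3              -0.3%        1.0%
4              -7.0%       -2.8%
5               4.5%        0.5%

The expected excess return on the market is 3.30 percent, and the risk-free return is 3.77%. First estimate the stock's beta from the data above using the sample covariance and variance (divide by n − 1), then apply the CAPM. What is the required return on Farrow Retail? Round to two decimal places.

9.82%

Mean R_i = (-8.2 − 1.5 − 0.3 − 7.0 + 4.5) / 5 = -2.5000%
Mean R_m = (-4.9 − 0.1 + 1.0 − 2.8 + 0.5) / 5 = -1.2600%
Σ(R_i − R̄_i)(R_m − R̄_m) = 46.1300  ⇒  Cov = 46.1300 / 4 = 11.5325
Σ(R_m − R̄_m)² = 25.1720  ⇒  Var(R_m) = 25.1720 / 4 = 6.2930
β = Cov / Var(R_m) = 11.5325 / 6.2930 = 1.8326
E(R) = R_f + β × MRP = 3.77% + 1.8326 × 3.30% = 9.82%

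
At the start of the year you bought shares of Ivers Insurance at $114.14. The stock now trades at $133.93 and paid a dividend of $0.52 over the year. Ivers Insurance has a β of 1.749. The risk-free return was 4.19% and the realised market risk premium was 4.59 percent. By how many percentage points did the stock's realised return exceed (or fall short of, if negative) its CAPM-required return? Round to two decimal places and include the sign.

+5.58%

Realised HPR = (P1 + D1 − P0) / P0 = (133.93 + 0.52 − 114.14) / 114.14 = 20.31 / 114.14 = 17.7939%
CAPM required = R_f + β·MRP = 4.19% + 1.749 × 4.59% = 12.21791%
α = realised − required = 17.7939% − 12.21791% = +5.58%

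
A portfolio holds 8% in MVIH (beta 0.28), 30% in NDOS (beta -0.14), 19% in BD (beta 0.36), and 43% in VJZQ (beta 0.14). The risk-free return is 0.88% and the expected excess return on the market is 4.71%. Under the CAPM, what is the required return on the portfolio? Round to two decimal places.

β_P = Σ w_i β_i = 0.08×0.28 + 0.30×-0.14 + 0.19×0.36 + 0.43×0.14 = 0.1090
E(R_P) = R_f + β_P × MRP = 0.88% + 0.1090 × 4.71% = 1.39%

1.39%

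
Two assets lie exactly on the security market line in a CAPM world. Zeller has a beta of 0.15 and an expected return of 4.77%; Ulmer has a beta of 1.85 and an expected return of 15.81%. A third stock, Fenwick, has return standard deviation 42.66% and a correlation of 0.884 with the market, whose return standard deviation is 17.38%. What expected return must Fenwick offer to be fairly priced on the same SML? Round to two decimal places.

17.89%

MRP = (15.81% − 4.77%) / (1.85 − 0.15) = 6.4941%
R_f = 4.77% − 0.15 × 6.4941% = 3.7959%
β_Fenwick = ρ·σ_i/σ_m = 0.884 × 42.66 / 17.38 = 2.1698
E(R_Fenwick) = R_f + β × MRP = 3.7959% + 2.1698 × 6.4941% = 17.89%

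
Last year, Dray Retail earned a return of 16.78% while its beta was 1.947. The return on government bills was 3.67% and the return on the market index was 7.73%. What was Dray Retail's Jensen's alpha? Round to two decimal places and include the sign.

+5.21%

Market excess return = 7.73% − 3.67% = 4.06%
CAPM benchmark = R_f + β(R_m − R_f) = 3.67% + 1.947 × 4.06% = 11.57482%
α = actual − benchmark = 16.78% − 11.57482% = +5.21%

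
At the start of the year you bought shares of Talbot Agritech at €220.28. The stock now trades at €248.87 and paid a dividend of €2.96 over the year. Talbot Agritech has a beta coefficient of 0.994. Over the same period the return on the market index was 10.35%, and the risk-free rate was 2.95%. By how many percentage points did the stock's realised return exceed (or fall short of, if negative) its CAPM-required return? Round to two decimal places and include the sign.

+4.02%

Realised HPR = (P1 + D1 − P0) / P0 = (248.87 + 2.96 − 220.28) / 220.28 = 31.55 / 220.28 = 14.3227%
MRP = 10.35% − 2.95% = 7.40%
CAPM required = R_f + β·MRP = 2.95% + 0.994 × 7.40% = 10.30560%
α = realised − required = 14.3227% − 10.30560% = +4.02%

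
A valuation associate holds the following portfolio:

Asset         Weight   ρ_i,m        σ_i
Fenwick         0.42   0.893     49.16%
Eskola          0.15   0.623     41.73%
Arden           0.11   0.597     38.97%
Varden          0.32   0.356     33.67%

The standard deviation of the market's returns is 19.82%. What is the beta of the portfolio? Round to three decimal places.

β_Fenwick = 0.893 × 49.16% / 19.82% = 2.2149
β_Eskola = 0.623 × 41.73% / 19.82% = 1.3117
β_Arden = 0.597 × 38.97% / 19.82% = 1.1738
β_Varden = 0.356 × 33.67% / 19.82% = 0.6048
β_P = Σ w_i β_i = 0.42×2.2149 + 0.15×1.3117 + 0.11×1.1738 + 0.32×0.6048 = 1.4497

1.450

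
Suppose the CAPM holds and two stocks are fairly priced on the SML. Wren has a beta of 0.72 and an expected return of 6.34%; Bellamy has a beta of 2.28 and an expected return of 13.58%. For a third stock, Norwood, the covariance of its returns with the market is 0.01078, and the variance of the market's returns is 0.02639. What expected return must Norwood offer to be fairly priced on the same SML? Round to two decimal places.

MRP = (13.58% − 6.34%) / (2.28 − 0.72) = 4.6410%
R_f = 6.34% − 0.72 × 4.6410% = 2.9985%
β_Norwood = Cov / Var(R_m) = 0.01078 / 0.02639 = 0.4085
E(R_Norwood) = R_f + β × MRP = 2.9985% + 0.4085 × 4.6410% = 4.89%

4.89%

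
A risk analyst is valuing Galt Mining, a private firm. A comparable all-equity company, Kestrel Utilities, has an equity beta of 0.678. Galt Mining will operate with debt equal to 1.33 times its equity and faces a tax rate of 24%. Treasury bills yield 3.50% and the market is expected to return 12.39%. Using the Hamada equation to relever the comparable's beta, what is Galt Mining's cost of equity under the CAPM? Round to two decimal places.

β_L = β_U × [1 + (1 − t)(D/E)] = 0.678 × [1 + (1 − 0.24) × 1.33]
    = 0.678 × [1 + 0.76 × 1.33] = 0.678 × 2.0108 = 1.3633
MRP = 12.39% − 3.50% = 8.89%
E(R) = R_f + β_L × MRP = 3.50% + 1.3633 × 8.89% = 15.62%

15.62%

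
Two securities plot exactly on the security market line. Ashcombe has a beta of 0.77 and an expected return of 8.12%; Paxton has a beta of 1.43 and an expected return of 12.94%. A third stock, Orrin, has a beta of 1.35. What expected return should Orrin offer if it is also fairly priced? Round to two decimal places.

MRP (SML slope) = (12.94% − 8.12%) / (1.43 − 0.77) = 4.82% / 0.66 = 7.3030%
R_f (intercept) = 8.12% − 0.77 × 7.3030% = 2.4967%
E(R_Orrin) = R_f + β × MRP = 2.4967% + 1.35 × 7.3030% = 12.36%

12.36%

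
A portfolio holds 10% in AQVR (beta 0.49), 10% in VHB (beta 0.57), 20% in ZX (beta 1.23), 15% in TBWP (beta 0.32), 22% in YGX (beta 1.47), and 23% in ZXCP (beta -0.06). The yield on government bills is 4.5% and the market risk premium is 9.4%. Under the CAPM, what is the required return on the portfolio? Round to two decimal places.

β_P = Σ w_i β_i = 0.10×0.49 + 0.10×0.57 + 0.20×1.23 + 0.15×0.32 + 0.22×1.47 + 0.23×-0.06 = 0.7096
E(R_P) = R_f + β_P × MRP = 4.5% + 0.7096 × 9.4% = 11.17%

11.17%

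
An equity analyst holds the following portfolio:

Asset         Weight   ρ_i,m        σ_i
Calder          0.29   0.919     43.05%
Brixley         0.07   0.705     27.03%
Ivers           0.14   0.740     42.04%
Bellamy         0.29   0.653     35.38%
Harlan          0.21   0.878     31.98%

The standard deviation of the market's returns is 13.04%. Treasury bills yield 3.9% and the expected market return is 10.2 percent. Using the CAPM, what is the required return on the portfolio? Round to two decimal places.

β_Calder = 0.919 × 43.05% / 13.04% = 3.0340
β_Brixley = 0.705 × 27.03% / 13.04% = 1.4614
β_Ivers = 0.740 × 42.04% / 13.04% = 2.3857
β_Bellamy = 0.653 × 35.38% / 13.04% = 1.7717
β_Harlan = 0.878 × 31.98% / 13.04% = 2.1533
β_P = Σ w_i β_i = 0.29×3.0340 + 0.07×1.4614 + 0.14×2.3857 + 0.29×1.7717 + 0.21×2.1533 = 2.2821
MRP = 10.2% − 3.9% = 6.30%
E(R_P) = R_f + β_P × MRP = 3.9% + 2.2821 × 6.3% = 18.28%

18.28%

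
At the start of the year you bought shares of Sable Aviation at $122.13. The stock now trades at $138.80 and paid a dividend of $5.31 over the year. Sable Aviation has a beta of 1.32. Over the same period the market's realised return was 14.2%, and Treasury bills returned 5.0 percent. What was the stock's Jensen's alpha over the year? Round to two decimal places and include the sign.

+0.85%

Realised HPR = (P1 + D1 − P0) / P0 = (138.80 + 5.31 − 122.13) / 122.13 = 21.98 / 122.13 = 17.9972%
MRP = 14.2% − 5.0% = 9.20%
CAPM required = R_f + β·MRP = 5.0% + 1.32 × 9.2% = 17.1440%
α = realised − required = 17.9972% − 17.1440% = +0.85%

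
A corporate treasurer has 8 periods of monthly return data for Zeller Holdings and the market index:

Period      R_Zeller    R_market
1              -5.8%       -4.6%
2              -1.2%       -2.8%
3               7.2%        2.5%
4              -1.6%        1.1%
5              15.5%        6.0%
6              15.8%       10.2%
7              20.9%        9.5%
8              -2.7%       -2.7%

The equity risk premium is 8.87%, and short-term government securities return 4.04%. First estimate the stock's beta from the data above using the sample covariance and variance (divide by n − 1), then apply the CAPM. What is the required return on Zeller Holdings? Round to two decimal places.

19.25%

Mean R_i = (-5.8 − 1.2 + 7.2 − 1.6 + 15.5 + 15.8 + 20.9 − 2.7) / 8 = 6.0125%
Mean R_m = (-4.6 − 2.8 + 2.5 + 1.1 + 6.0 + 10.2 + 9.5 − 2.7) / 8 = 2.4000%
Σ(R_i − R̄_i)(R_m − R̄_m) = 390.8400  ⇒  Cov = 390.8400 / 7 = 55.8343
Σ(R_m − R̄_m)² = 227.9600  ⇒  Var(R_m) = 227.9600 / 7 = 32.5657
β = Cov / Var(R_m) = 55.8343 / 32.5657 = 1.7145
E(R) = R_f + β × MRP = 4.04% + 1.7145 × 8.87% = 19.25%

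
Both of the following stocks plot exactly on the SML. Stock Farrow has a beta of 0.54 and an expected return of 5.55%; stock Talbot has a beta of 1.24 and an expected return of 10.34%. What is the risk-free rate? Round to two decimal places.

Both satisfy E(R) = R_f + β·MRP, so the slope of the SML is
MRP = (10.34% − 5.55%) / (1.24 − 0.54) = 4.79% / 0.70 = 6.8429%
R_f = E(R_Farrow) − β_Farrow·MRP = 5.55% − 0.54 × 6.8429% = 1.8548%

1.85%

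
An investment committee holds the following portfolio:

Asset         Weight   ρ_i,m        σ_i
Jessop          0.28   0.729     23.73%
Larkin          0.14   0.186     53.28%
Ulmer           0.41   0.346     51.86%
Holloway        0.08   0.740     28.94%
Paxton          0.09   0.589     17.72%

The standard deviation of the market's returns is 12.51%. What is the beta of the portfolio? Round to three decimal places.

β_Jessop = 0.729 × 23.73% / 12.51% = 1.3828
β_Larkin = 0.186 × 53.28% / 12.51% = 0.7922
β_Ulmer = 0.346 × 51.86% / 12.51% = 1.4343
β_Holloway = 0.740 × 28.94% / 12.51% = 1.7119
β_Paxton = 0.589 × 17.72% / 12.51% = 0.8343
β_P = Σ w_i β_i = 0.28×1.3828 + 0.14×0.7922 + 0.41×1.4343 + 0.08×1.7119 + 0.09×0.8343 = 1.2982

1.298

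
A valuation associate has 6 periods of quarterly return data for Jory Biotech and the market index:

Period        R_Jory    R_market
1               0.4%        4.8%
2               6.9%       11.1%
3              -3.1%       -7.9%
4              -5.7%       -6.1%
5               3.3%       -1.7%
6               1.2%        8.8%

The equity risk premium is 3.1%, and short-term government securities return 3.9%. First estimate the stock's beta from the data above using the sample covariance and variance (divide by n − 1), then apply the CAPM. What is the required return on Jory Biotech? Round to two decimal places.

5.27%

Mean R_i = (0.4 + 6.9 − 3.1 − 5.7 + 3.3 + 1.2) / 6 = 0.5000%
Mean R_m = (4.8 + 11.1 − 7.9 − 6.1 − 1.7 + 8.8) / 6 = 1.5000%
Σ(R_i − R̄_i)(R_m − R̄_m) = 138.2200  ⇒  Cov = 138.2200 / 5 = 27.6440
Σ(R_m − R̄_m)² = 312.7000  ⇒  Var(R_m) = 312.7000 / 5 = 62.5400
β = Cov / Var(R_m) = 27.6440 / 62.5400 = 0.4420
E(R) = R_f + β × MRP = 3.9% + 0.4420 × 3.1% = 5.27%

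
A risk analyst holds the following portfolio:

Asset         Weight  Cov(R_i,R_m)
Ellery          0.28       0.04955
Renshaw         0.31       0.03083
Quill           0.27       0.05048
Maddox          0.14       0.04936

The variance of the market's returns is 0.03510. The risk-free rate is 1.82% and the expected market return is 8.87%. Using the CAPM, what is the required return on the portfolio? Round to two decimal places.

10.65%

β_Ellery = 0.04955 / 0.03510 = 1.4117
β_Renshaw = 0.03083 / 0.03510 = 0.8783
β_Quill = 0.05048 / 0.03510 = 1.4382
β_Maddox = 0.04936 / 0.03510 = 1.4063
β_P = Σ w_i β_i = 0.28×1.4117 + 0.31×0.8783 + 0.27×1.4382 + 0.14×1.4063 = 1.2527
MRP = 8.87% − 1.82% = 7.05%
E(R_P) = R_f + β_P × MRP = 1.82% + 1.2527 × 7.05% = 10.65%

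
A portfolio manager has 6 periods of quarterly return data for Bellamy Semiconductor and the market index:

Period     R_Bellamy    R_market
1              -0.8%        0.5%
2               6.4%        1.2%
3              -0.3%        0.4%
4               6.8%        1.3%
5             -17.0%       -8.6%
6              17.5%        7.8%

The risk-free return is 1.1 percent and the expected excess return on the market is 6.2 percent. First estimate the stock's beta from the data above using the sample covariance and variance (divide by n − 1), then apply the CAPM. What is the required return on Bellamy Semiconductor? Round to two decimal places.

14.35%

Mean R_i = (-0.8 + 6.4 − 0.3 + 6.8 − 17.0 + 17.5) / 6 = 2.1000%
Mean R_m = (0.5 + 1.2 + 0.4 + 1.3 − 8.6 + 7.8) / 6 = 0.4333%
Σ(R_i − R̄_i)(R_m − R̄_m) = 293.2400  ⇒  Cov = 293.2400 / 5 = 58.6480
Σ(R_m − R̄_m)² = 137.2133  ⇒  Var(R_m) = 137.2133 / 5 = 27.4427
β = Cov / Var(R_m) = 58.6480 / 27.4427 = 2.1371
E(R) = R_f + β × MRP = 1.1% + 2.1371 × 6.2% = 14.35%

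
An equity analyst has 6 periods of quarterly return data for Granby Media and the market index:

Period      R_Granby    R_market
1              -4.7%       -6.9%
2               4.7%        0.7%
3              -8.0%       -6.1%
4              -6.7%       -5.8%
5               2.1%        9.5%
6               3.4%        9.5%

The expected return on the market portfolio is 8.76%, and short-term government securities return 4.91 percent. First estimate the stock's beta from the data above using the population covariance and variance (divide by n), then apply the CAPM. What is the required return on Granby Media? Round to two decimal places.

Mean R_i = (-4.7 + 4.7 − 8.0 − 6.7 + 2.1 + 3.4) / 6 = -1.5333%
Mean R_m = (-6.9 + 0.7 − 6.1 − 5.8 + 9.5 + 9.5) / 6 = 0.1500%
Σ(R_i − R̄_i)(R_m − R̄_m) = 177.0100  ⇒  Cov = 177.0100 / 6 = 29.5017
Σ(R_m − R̄_m)² = 299.3150  ⇒  Var(R_m) = 299.3150 / 6 = 49.8858
β = Cov / Var(R_m) = 29.5017 / 49.8858 = 0.5914
MRP = 8.76% − 4.91% = 3.85%
E(R) = R_f + β × MRP = 4.91% + 0.5914 × 3.85% = 7.19%

7.19%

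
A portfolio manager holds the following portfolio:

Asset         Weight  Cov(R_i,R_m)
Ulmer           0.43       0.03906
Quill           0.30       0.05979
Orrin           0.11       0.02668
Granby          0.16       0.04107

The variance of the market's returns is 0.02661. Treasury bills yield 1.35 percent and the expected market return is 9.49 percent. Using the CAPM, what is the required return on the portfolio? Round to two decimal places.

β_Ulmer = 0.03906 / 0.02661 = 1.4679
β_Quill = 0.05979 / 0.02661 = 2.2469
β_Orrin = 0.02668 / 0.02661 = 1.0026
β_Granby = 0.04107 / 0.02661 = 1.5434
β_P = Σ w_i β_i = 0.43×1.4679 + 0.30×2.2469 + 0.11×1.0026 + 0.16×1.5434 = 1.6625
MRP = 9.49% − 1.35% = 8.14%
E(R_P) = R_f + β_P × MRP = 1.35% + 1.6625 × 8.14% = 14.88%

14.88%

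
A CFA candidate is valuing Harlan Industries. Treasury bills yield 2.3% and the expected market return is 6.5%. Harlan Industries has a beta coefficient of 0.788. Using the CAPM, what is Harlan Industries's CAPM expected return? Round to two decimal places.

5.61%

Market risk premium = E(R_m) − R_f = 6.5% − 2.3% = 4.20%
E(R) = R_f + β × MRP = 2.3% + 0.788 × 4.2% = 5.61%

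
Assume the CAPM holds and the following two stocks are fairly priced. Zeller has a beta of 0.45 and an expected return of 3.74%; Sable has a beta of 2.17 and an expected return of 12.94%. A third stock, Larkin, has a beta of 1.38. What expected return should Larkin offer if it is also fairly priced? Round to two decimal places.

8.71%

MRP (SML slope) = (12.94% − 3.74%) / (2.17 − 0.45) = 9.20% / 1.72 = 5.3488%
R_f (intercept) = 3.74% − 0.45 × 5.3488% = 1.3330%
E(R_Larkin) = R_f + β × MRP = 1.3330% + 1.38 × 5.3488% = 8.71%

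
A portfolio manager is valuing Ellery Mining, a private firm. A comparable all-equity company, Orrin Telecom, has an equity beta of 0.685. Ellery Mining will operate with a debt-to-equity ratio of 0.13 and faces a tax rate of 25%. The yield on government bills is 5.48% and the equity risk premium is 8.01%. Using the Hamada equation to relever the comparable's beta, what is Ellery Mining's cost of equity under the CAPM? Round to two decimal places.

β_L = β_U × [1 + (1 − t)(D/E)] = 0.685 × [1 + (1 − 0.25) × 0.13]
    = 0.685 × [1 + 0.75 × 0.13] = 0.685 × 1.0975 = 0.7518
E(R) = R_f + β_L × MRP = 5.48% + 0.7518 × 8.01% = 11.50%

11.50%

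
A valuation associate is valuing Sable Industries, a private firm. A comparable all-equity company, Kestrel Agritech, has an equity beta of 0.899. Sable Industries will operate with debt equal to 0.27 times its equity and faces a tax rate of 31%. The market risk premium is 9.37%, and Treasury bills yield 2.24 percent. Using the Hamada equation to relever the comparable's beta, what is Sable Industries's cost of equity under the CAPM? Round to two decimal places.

12.23%

β_L = β_U × [1 + (1 − t)(D/E)] = 0.899 × [1 + (1 − 0.31) × 0.27]
    = 0.899 × [1 + 0.69 × 0.27] = 0.899 × 1.1863 = 1.0665
E(R) = R_f + β_L × MRP = 2.24% + 1.0665 × 9.37% = 12.23%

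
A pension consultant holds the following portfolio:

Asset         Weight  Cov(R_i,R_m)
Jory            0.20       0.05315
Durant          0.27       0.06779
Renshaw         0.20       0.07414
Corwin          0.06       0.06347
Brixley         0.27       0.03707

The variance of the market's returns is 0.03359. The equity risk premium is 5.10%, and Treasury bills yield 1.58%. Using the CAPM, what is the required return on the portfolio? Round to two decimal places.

β_Jory = 0.05315 / 0.03359 = 1.5823
β_Durant = 0.06779 / 0.03359 = 2.0182
β_Renshaw = 0.07414 / 0.03359 = 2.2072
β_Corwin = 0.06347 / 0.03359 = 1.8896
β_Brixley = 0.03707 / 0.03359 = 1.1036
β_P = Σ w_i β_i = 0.20×1.5823 + 0.27×2.0182 + 0.20×2.2072 + 0.06×1.8896 + 0.27×1.1036 = 1.7142
E(R_P) = R_f + β_P × MRP = 1.58% + 1.7142 × 5.10% = 10.32%

10.32%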